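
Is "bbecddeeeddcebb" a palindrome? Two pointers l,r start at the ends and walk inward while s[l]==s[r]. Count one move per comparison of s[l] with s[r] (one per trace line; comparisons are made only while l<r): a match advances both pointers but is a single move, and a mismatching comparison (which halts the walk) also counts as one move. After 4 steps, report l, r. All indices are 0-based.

l=0 r=14: 'b'=='b', l++,r--
l=1 r=13: 'b'=='b', l++,r--
l=2 r=12: 'e'=='e', l++,r--
l=3 r=11: 'c'=='c', l++,r--

l=4, r=10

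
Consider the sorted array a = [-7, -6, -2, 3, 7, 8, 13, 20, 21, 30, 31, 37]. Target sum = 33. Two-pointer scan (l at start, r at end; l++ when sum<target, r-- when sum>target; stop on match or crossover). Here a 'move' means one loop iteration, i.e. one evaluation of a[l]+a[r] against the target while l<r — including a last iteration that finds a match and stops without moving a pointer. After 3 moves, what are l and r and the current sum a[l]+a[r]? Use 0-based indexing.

l=0 r=11: -7+37=30 <33, l++
l=1 r=11: -6+37=31 <33, l++
l=2 r=11: -2+37=35 >33, r--

l=2, r=10, sum=29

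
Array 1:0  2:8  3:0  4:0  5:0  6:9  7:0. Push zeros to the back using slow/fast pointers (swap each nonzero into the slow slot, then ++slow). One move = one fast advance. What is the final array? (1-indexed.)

[8, 9, 0, 0, 0, 0, 0]

(s=1,f=1) a[fast]=0 → fast++
(s=1,f=2) a[fast]=8≠0 swap→a[1]=8 → slow++,fast++
(s=2,f=3) a[fast]=0 → fast++
(s=2,f=4) a[fast]=0 → fast++
(s=2,f=5) a[fast]=0 → fast++
(s=2,f=6) a[fast]=9≠0 swap→a[2]=9 → slow++,fast++
(s=3,f=7) a[fast]=0 → fast++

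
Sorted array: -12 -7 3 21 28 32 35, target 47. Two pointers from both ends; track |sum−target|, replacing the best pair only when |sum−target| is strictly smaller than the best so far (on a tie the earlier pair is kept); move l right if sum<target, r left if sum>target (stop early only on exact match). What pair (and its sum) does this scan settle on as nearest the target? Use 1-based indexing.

l=1 r=7: -12+35=23 d=24 *, l++
l=2 r=7: -7+35=28 d=19 *, l++
l=3 r=7: 3+35=38 d=9 *, l++
l=4 r=7: 21+35=56 d=9, r--
l=4 r=6: 21+32=53 d=6 *, r--
l=4 r=5: 21+28=49 d=2 *, r--

pair (21, 28) with sum 49 (|Δ|=2)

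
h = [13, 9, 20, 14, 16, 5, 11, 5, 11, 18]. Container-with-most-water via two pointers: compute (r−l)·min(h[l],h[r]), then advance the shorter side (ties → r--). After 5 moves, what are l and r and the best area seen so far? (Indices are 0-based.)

l=2, r=6, best area=126

[0,9] min(13,18)*9=117 best=117 * → l++
[1,9] min(9,18)*8=72 best=117 → l++
[2,9] min(20,18)*7=126 best=126 * → r--
[2,8] min(20,11)*6=66 best=126 → r--
[2,7] min(20,5)*5=25 best=126 → r--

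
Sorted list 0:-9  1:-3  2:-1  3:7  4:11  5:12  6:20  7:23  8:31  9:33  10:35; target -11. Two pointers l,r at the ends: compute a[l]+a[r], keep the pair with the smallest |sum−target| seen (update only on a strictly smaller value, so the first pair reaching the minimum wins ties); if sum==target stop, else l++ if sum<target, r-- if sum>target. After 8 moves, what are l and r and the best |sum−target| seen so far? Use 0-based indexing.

l=0, r=2, best |Δ|=9

[0,10] -9+35=26 d=37 * → r--
[0,9] -9+33=24 d=35 * → r--
[0,8] -9+31=22 d=33 * → r--
[0,7] -9+23=14 d=25 * → r--
[0,6] -9+20=11 d=22 * → r--
[0,5] -9+12=3 d=14 * → r--
[0,4] -9+11=2 d=13 * → r--
[0,3] -9+7=-2 d=9 * → r--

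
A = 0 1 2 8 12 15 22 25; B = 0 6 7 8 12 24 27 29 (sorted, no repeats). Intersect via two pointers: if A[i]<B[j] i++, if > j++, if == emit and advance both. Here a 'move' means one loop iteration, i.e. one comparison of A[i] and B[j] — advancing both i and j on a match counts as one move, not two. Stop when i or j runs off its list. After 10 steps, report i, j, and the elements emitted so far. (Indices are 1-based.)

i=8, j=7, emitted=[0, 8, 12]

i=1 j=1: 0==0 emit, i++,j++
i=2 j=2: 1<6, i++
i=3 j=2: 2<6, i++
i=4 j=2: 8>6, j++
i=4 j=3: 8>7, j++
i=4 j=4: 8==8 emit, i++,j++
i=5 j=5: 12==12 emit, i++,j++
i=6 j=6: 15<24, i++
i=7 j=6: 22<24, i++
i=8 j=6: 25>24, j++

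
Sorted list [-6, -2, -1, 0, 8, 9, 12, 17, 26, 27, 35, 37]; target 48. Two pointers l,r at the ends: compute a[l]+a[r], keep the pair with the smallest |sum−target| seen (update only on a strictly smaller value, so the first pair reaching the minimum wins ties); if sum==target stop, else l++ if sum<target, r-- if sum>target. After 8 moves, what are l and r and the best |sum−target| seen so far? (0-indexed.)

l=0 r=11: -6+37=31 d=17 *, l++
l=1 r=11: -2+37=35 d=13 *, l++
l=2 r=11: -1+37=36 d=12 *, l++
l=3 r=11: 0+37=37 d=11 *, l++
l=4 r=11: 8+37=45 d=3 *, l++
l=5 r=11: 9+37=46 d=2 *, l++
l=6 r=11: 12+37=49 d=1 *, r--
l=6 r=10: 12+35=47 d=1, l++

l=7, r=10, best |Δ|=1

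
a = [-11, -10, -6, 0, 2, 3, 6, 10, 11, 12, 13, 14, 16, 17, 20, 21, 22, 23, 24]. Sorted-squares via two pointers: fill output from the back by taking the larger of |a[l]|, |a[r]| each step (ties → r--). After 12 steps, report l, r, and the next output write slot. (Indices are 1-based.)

[1,19] |-11|<=|24| out[19]=576 → r--
[1,18] |-11|<=|23| out[18]=529 → r--
[1,17] |-11|<=|22| out[17]=484 → r--
[1,16] |-11|<=|21| out[16]=441 → r--
[1,15] |-11|<=|20| out[15]=400 → r--
[1,14] |-11|<=|17| out[14]=289 → r--
[1,13] |-11|<=|16| out[13]=256 → r--
[1,12] |-11|<=|14| out[12]=196 → r--
[1,11] |-11|<=|13| out[11]=169 → r--
[1,10] |-11|<=|12| out[10]=144 → r--
[1,9] |-11|<=|11| out[9]=121 → r--
[1,8] |-11|>|10| out[8]=121 → l++

l=2, r=8, next write slot=7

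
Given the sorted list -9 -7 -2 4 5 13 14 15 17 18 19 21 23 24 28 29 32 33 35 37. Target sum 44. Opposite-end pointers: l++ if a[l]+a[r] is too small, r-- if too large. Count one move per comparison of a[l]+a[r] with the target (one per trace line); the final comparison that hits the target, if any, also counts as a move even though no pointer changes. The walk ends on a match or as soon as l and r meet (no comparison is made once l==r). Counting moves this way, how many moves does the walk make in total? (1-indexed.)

[1,20] -9+37=28 <44 → l++
[2,20] -7+37=30 <44 → l++
[3,20] -2+37=35 <44 → l++
[4,20] 4+37=41 <44 → l++
[5,20] 5+37=42 <44 → l++
[6,20] 13+37=50 >44 → r--
[6,19] 13+35=48 >44 → r--
[6,18] 13+33=46 >44 → r--
[6,17] 13+32=45 >44 → r--
[6,16] 13+29=42 <44 → l++
[7,16] 14+29=43 <44 → l++
[8,16] 15+29=44 → found

12 moves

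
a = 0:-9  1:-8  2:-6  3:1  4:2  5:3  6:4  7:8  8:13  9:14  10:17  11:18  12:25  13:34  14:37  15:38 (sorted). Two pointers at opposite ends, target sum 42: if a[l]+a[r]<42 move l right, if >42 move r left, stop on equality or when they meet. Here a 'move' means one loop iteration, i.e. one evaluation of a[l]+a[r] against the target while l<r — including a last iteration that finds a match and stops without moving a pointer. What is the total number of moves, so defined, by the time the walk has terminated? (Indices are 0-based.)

7 moves

l=0 r=15: -9+38=29 <42, l++
l=1 r=15: -8+38=30 <42, l++
l=2 r=15: -6+38=32 <42, l++
l=3 r=15: 1+38=39 <42, l++
l=4 r=15: 2+38=40 <42, l++
l=5 r=15: 3+38=41 <42, l++
l=6 r=15: 4+38=42, found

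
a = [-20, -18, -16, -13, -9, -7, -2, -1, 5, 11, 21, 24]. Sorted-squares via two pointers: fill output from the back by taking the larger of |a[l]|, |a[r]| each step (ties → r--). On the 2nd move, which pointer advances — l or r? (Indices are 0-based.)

r

[0,11] |-20|<=|24| out[11]=576 → r--
[0,10] |-20|<=|21| out[10]=441 → r--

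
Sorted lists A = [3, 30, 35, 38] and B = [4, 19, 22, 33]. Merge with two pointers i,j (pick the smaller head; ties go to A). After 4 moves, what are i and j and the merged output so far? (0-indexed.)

[i=0,j=0] A[i]=3<=B[j]=4 take 3 → i++
[i=1,j=0] A[i]=30>B[j]=4 take 4 → j++
[i=1,j=1] A[i]=30>B[j]=19 take 19 → j++
[i=1,j=2] A[i]=30>B[j]=22 take 22 → j++

i=1, j=3, merged so far=[3, 4, 19, 22]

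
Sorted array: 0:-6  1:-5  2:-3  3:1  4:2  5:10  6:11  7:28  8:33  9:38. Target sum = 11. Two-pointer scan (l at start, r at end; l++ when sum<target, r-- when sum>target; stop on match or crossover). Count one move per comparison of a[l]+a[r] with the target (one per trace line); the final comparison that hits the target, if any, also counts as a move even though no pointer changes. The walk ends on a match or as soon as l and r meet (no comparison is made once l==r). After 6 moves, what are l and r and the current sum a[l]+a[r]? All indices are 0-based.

l=0 r=9: -6+38=32 >11, r--
l=0 r=8: -6+33=27 >11, r--
l=0 r=7: -6+28=22 >11, r--
l=0 r=6: -6+11=5 <11, l++
l=1 r=6: -5+11=6 <11, l++
l=2 r=6: -3+11=8 <11, l++

l=3, r=6, sum=12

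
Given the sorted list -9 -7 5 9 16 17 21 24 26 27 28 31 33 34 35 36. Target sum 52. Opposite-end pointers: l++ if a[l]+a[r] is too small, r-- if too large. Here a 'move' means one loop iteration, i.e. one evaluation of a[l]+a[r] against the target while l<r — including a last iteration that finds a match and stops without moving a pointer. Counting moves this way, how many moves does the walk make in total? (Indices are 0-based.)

5 moves

l=0 r=15: -9+36=27 <52, l++
l=1 r=15: -7+36=29 <52, l++
l=2 r=15: 5+36=41 <52, l++
l=3 r=15: 9+36=45 <52, l++
l=4 r=15: 16+36=52, found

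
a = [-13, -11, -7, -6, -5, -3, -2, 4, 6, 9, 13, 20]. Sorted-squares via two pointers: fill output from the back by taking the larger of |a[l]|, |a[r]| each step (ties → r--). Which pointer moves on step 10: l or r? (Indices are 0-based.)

l=0 r=11: |-13|<=|20| out[11]=400, r--
l=0 r=10: |-13|<=|13| out[10]=169, r--
l=0 r=9: |-13|>|9| out[9]=169, l++
l=1 r=9: |-11|>|9| out[8]=121, l++
l=2 r=9: |-7|<=|9| out[7]=81, r--
l=2 r=8: |-7|>|6| out[6]=49, l++
l=3 r=8: |-6|<=|6| out[5]=36, r--
l=3 r=7: |-6|>|4| out[4]=36, l++
l=4 r=7: |-5|>|4| out[3]=25, l++
l=5 r=7: |-3|<=|4| out[2]=16, r--

r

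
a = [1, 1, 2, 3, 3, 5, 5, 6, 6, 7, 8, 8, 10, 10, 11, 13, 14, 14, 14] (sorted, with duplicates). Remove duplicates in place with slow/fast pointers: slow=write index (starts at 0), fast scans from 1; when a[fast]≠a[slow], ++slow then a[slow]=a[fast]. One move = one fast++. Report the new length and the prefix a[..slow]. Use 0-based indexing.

length 11; prefix = [1, 2, 3, 5, 6, 7, 8, 10, 11, 13, 14]

(s=0,f=1) a[fast]=1=a[slow] dup → fast++
(s=0,f=2) a[fast]=2≠a[slow]=1 write a[1]=2 → slow++,fast++
(s=1,f=3) a[fast]=3≠a[slow]=2 write a[2]=3 → slow++,fast++
(s=2,f=4) a[fast]=3=a[slow] dup → fast++
(s=2,f=5) a[fast]=5≠a[slow]=3 write a[3]=5 → slow++,fast++
(s=3,f=6) a[fast]=5=a[slow] dup → fast++
(s=3,f=7) a[fast]=6≠a[slow]=5 write a[4]=6 → slow++,fast++
(s=4,f=8) a[fast]=6=a[slow] dup → fast++
(s=4,f=9) a[fast]=7≠a[slow]=6 write a[5]=7 → slow++,fast++
(s=5,f=10) a[fast]=8≠a[slow]=7 write a[6]=8 → slow++,fast++
(s=6,f=11) a[fast]=8=a[slow] dup → fast++
(s=6,f=12) a[fast]=10≠a[slow]=8 write a[7]=10 → slow++,fast++
(s=7,f=13) a[fast]=10=a[slow] dup → fast++
(s=7,f=14) a[fast]=11≠a[slow]=10 write a[8]=11 → slow++,fast++
(s=8,f=15) a[fast]=13≠a[slow]=11 write a[9]=13 → slow++,fast++
(s=9,f=16) a[fast]=14≠a[slow]=13 write a[10]=14 → slow++,fast++
(s=10,f=17) a[fast]=14=a[slow] dup → fast++
(s=10,f=18) a[fast]=14=a[slow] dup → fast++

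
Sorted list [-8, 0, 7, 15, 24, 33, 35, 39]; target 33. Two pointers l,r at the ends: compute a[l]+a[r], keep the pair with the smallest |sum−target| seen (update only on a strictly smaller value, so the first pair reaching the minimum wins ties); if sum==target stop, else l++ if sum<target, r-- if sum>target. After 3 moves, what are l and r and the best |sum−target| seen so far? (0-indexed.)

l=1, r=5, best |Δ|=2

[0,7] -8+39=31 d=2 * → l++
[1,7] 0+39=39 d=6 → r--
[1,6] 0+35=35 d=2 → r--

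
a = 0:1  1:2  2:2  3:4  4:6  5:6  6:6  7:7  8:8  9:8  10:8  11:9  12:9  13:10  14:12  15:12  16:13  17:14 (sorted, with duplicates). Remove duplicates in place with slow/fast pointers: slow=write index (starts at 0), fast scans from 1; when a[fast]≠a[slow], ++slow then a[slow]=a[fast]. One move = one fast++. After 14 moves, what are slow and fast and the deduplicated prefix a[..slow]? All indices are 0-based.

(s=0,f=1) a[fast]=2≠a[slow]=1 write a[1]=2 → slow++,fast++
(s=1,f=2) a[fast]=2=a[slow] dup → fast++
(s=1,f=3) a[fast]=4≠a[slow]=2 write a[2]=4 → slow++,fast++
(s=2,f=4) a[fast]=6≠a[slow]=4 write a[3]=6 → slow++,fast++
(s=3,f=5) a[fast]=6=a[slow] dup → fast++
(s=3,f=6) a[fast]=6=a[slow] dup → fast++
(s=3,f=7) a[fast]=7≠a[slow]=6 write a[4]=7 → slow++,fast++
(s=4,f=8) a[fast]=8≠a[slow]=7 write a[5]=8 → slow++,fast++
(s=5,f=9) a[fast]=8=a[slow] dup → fast++
(s=5,f=10) a[fast]=8=a[slow] dup → fast++
(s=5,f=11) a[fast]=9≠a[slow]=8 write a[6]=9 → slow++,fast++
(s=6,f=12) a[fast]=9=a[slow] dup → fast++
(s=6,f=13) a[fast]=10≠a[slow]=9 write a[7]=10 → slow++,fast++
(s=7,f=14) a[fast]=12≠a[slow]=10 write a[8]=12 → slow++,fast++

slow=8, fast=15, prefix=[1, 2, 4, 6, 7, 8, 9, 10, 12]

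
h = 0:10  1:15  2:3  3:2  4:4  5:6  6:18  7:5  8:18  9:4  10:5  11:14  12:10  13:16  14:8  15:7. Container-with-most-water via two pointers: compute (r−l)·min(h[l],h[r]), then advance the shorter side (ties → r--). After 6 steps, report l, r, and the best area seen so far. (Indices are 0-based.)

l=0 r=15: min(10,7)*15=105 best=105 *, r--
l=0 r=14: min(10,8)*14=112 best=112 *, r--
l=0 r=13: min(10,16)*13=130 best=130 *, l++
l=1 r=13: min(15,16)*12=180 best=180 *, l++
l=2 r=13: min(3,16)*11=33 best=180, l++
l=3 r=13: min(2,16)*10=20 best=180, l++

l=4, r=13, best area=180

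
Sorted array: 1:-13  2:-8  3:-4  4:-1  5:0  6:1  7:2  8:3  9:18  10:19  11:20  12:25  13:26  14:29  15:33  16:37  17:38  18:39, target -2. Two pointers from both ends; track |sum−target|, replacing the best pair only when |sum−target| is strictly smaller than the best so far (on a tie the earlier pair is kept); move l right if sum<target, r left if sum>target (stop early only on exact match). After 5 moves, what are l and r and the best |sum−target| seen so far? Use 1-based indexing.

[1,18] -13+39=26 d=28 * → r--
[1,17] -13+38=25 d=27 * → r--
[1,16] -13+37=24 d=26 * → r--
[1,15] -13+33=20 d=22 * → r--
[1,14] -13+29=16 d=18 * → r--

l=1, r=13, best |Δ|=18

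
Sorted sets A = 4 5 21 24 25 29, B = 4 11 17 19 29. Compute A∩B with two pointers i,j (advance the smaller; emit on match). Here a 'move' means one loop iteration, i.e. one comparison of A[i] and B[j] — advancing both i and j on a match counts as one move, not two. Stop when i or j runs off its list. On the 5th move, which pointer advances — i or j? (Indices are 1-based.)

j

i=1 j=1: 4==4 emit, i++,j++
i=2 j=2: 5<11, i++
i=3 j=2: 21>11, j++
i=3 j=3: 21>17, j++
i=3 j=4: 21>19, j++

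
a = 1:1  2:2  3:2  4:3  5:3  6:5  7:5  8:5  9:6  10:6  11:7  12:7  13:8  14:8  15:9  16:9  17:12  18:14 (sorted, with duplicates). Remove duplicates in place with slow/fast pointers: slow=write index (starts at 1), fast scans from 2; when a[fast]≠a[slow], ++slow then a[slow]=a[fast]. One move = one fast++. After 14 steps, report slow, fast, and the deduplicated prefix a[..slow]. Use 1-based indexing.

slow=1 fast=2: a[fast]=2≠a[slow]=1 write a[2]=2, slow++,fast++
slow=2 fast=3: a[fast]=2=a[slow] dup, fast++
slow=2 fast=4: a[fast]=3≠a[slow]=2 write a[3]=3, slow++,fast++
slow=3 fast=5: a[fast]=3=a[slow] dup, fast++
slow=3 fast=6: a[fast]=5≠a[slow]=3 write a[4]=5, slow++,fast++
slow=4 fast=7: a[fast]=5=a[slow] dup, fast++
slow=4 fast=8: a[fast]=5=a[slow] dup, fast++
slow=4 fast=9: a[fast]=6≠a[slow]=5 write a[5]=6, slow++,fast++
slow=5 fast=10: a[fast]=6=a[slow] dup, fast++
slow=5 fast=11: a[fast]=7≠a[slow]=6 write a[6]=7, slow++,fast++
slow=6 fast=12: a[fast]=7=a[slow] dup, fast++
slow=6 fast=13: a[fast]=8≠a[slow]=7 write a[7]=8, slow++,fast++
slow=7 fast=14: a[fast]=8=a[slow] dup, fast++
slow=7 fast=15: a[fast]=9≠a[slow]=8 write a[8]=9, slow++,fast++

slow=8, fast=16, prefix=[1, 2, 3, 5, 6, 7, 8, 9]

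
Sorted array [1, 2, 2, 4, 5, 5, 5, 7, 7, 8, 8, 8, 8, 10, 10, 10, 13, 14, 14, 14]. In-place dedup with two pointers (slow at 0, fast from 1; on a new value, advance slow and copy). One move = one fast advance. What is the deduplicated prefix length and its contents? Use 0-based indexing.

(s=0,f=1) a[fast]=2≠a[slow]=1 write a[1]=2 → slow++,fast++
(s=1,f=2) a[fast]=2=a[slow] dup → fast++
(s=1,f=3) a[fast]=4≠a[slow]=2 write a[2]=4 → slow++,fast++
(s=2,f=4) a[fast]=5≠a[slow]=4 write a[3]=5 → slow++,fast++
(s=3,f=5) a[fast]=5=a[slow] dup → fast++
(s=3,f=6) a[fast]=5=a[slow] dup → fast++
(s=3,f=7) a[fast]=7≠a[slow]=5 write a[4]=7 → slow++,fast++
(s=4,f=8) a[fast]=7=a[slow] dup → fast++
(s=4,f=9) a[fast]=8≠a[slow]=7 write a[5]=8 → slow++,fast++
(s=5,f=10) a[fast]=8=a[slow] dup → fast++
(s=5,f=11) a[fast]=8=a[slow] dup → fast++
(s=5,f=12) a[fast]=8=a[slow] dup → fast++
(s=5,f=13) a[fast]=10≠a[slow]=8 write a[6]=10 → slow++,fast++
(s=6,f=14) a[fast]=10=a[slow] dup → fast++
(s=6,f=15) a[fast]=10=a[slow] dup → fast++
(s=6,f=16) a[fast]=13≠a[slow]=10 write a[7]=13 → slow++,fast++
(s=7,f=17) a[fast]=14≠a[slow]=13 write a[8]=14 → slow++,fast++
(s=8,f=18) a[fast]=14=a[slow] dup → fast++
(s=8,f=19) a[fast]=14=a[slow] dup → fast++

length 9; prefix = [1, 2, 4, 5, 7, 8, 10, 13, 14]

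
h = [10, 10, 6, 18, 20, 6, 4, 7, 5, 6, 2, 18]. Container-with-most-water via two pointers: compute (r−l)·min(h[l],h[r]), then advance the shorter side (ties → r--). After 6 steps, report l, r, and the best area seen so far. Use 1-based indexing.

[1,12] min(10,18)*11=110 best=110 * → l++
[2,12] min(10,18)*10=100 best=110 → l++
[3,12] min(6,18)*9=54 best=110 → l++
[4,12] min(18,18)*8=144 best=144 * → r--
[4,11] min(18,2)*7=14 best=144 → r--
[4,10] min(18,6)*6=36 best=144 → r--

l=4, r=9, best area=144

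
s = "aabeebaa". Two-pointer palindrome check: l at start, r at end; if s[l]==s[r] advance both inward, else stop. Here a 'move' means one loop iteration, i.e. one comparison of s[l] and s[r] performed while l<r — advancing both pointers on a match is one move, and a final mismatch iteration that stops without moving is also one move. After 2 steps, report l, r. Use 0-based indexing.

[0,7] 'a'=='a' → l++,r--
[1,6] 'a'=='a' → l++,r--

l=2, r=5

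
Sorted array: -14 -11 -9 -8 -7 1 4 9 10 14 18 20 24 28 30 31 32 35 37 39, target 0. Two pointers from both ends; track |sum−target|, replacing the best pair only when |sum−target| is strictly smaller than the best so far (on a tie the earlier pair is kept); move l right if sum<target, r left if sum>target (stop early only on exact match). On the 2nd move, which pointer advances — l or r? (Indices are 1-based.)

[1,20] -14+39=25 d=25 * → r--
[1,19] -14+37=23 d=23 * → r--

r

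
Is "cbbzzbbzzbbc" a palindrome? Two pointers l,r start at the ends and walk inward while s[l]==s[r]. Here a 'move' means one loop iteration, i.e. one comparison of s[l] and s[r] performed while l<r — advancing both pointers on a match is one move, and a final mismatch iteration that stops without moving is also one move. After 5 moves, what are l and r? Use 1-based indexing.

l=6, r=7

[1,12] 'c'=='c' → l++,r--
[2,11] 'b'=='b' → l++,r--
[3,10] 'b'=='b' → l++,r--
[4,9] 'z'=='z' → l++,r--
[5,8] 'z'=='z' → l++,r--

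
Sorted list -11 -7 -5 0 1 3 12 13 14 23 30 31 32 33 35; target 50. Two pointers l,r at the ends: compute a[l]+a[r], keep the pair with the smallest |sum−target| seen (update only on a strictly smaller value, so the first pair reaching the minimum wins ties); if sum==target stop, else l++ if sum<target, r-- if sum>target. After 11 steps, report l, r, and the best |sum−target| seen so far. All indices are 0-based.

[0,14] -11+35=24 d=26 * → l++
[1,14] -7+35=28 d=22 * → l++
[2,14] -5+35=30 d=20 * → l++
[3,14] 0+35=35 d=15 * → l++
[4,14] 1+35=36 d=14 * → l++
[5,14] 3+35=38 d=12 * → l++
[6,14] 12+35=47 d=3 * → l++
[7,14] 13+35=48 d=2 * → l++
[8,14] 14+35=49 d=1 * → l++
[9,14] 23+35=58 d=8 → r--
[9,13] 23+33=56 d=6 → r--

l=9, r=12, best |Δ|=1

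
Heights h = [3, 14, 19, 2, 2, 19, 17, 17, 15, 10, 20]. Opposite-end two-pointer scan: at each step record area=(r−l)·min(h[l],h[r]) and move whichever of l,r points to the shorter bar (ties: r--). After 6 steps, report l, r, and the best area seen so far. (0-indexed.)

l=6, r=10, best area=152

[0,10] min(3,20)*10=30 best=30 * → l++
[1,10] min(14,20)*9=126 best=126 * → l++
[2,10] min(19,20)*8=152 best=152 * → l++
[3,10] min(2,20)*7=14 best=152 → l++
[4,10] min(2,20)*6=12 best=152 → l++
[5,10] min(19,20)*5=95 best=152 → l++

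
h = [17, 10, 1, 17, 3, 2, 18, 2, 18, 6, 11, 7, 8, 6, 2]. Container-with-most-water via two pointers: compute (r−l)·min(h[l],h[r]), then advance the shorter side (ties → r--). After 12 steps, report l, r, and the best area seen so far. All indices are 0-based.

[0,14] min(17,2)*14=28 best=28 * → r--
[0,13] min(17,6)*13=78 best=78 * → r--
[0,12] min(17,8)*12=96 best=96 * → r--
[0,11] min(17,7)*11=77 best=96 → r--
[0,10] min(17,11)*10=110 best=110 * → r--
[0,9] min(17,6)*9=54 best=110 → r--
[0,8] min(17,18)*8=136 best=136 * → l++
[1,8] min(10,18)*7=70 best=136 → l++
[2,8] min(1,18)*6=6 best=136 → l++
[3,8] min(17,18)*5=85 best=136 → l++
[4,8] min(3,18)*4=12 best=136 → l++
[5,8] min(2,18)*3=6 best=136 → l++

l=6, r=8, best area=136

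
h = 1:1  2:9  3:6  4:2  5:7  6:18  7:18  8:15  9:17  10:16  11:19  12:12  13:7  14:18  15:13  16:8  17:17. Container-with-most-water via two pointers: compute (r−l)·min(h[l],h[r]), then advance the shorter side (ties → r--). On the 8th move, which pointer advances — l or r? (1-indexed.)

r

[1,17] min(1,17)*16=16 best=16 * → l++
[2,17] min(9,17)*15=135 best=135 * → l++
[3,17] min(6,17)*14=84 best=135 → l++
[4,17] min(2,17)*13=26 best=135 → l++
[5,17] min(7,17)*12=84 best=135 → l++
[6,17] min(18,17)*11=187 best=187 * → r--
[6,16] min(18,8)*10=80 best=187 → r--
[6,15] min(18,13)*9=117 best=187 → r--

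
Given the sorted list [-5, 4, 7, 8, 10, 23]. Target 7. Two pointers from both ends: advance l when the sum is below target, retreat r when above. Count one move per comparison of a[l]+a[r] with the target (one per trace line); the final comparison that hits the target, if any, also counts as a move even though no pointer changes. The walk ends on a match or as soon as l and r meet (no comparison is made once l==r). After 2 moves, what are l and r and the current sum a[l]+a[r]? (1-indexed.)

[1,6] -5+23=18 >7 → r--
[1,5] -5+10=5 <7 → l++

l=2, r=5, sum=14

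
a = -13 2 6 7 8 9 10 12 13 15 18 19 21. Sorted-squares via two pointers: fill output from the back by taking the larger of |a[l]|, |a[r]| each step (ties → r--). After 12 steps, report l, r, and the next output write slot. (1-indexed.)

[1,13] |-13|<=|21| out[13]=441 → r--
[1,12] |-13|<=|19| out[12]=361 → r--
[1,11] |-13|<=|18| out[11]=324 → r--
[1,10] |-13|<=|15| out[10]=225 → r--
[1,9] |-13|<=|13| out[9]=169 → r--
[1,8] |-13|>|12| out[8]=169 → l++
[2,8] |2|<=|12| out[7]=144 → r--
[2,7] |2|<=|10| out[6]=100 → r--
[2,6] |2|<=|9| out[5]=81 → r--
[2,5] |2|<=|8| out[4]=64 → r--
[2,4] |2|<=|7| out[3]=49 → r--
[2,3] |2|<=|6| out[2]=36 → r--

l=2, r=2, next write slot=1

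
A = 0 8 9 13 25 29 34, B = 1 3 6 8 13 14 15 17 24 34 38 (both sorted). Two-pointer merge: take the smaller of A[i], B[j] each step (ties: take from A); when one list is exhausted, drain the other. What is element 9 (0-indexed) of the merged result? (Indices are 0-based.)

[i=0,j=0] A[i]=0<=B[j]=1 take 0 → i++
[i=1,j=0] A[i]=8>B[j]=1 take 1 → j++
[i=1,j=1] A[i]=8>B[j]=3 take 3 → j++
[i=1,j=2] A[i]=8>B[j]=6 take 6 → j++
[i=1,j=3] A[i]=8<=B[j]=8 take 8 → i++
[i=2,j=3] A[i]=9>B[j]=8 take 8 → j++
[i=2,j=4] A[i]=9<=B[j]=13 take 9 → i++
[i=3,j=4] A[i]=13<=B[j]=13 take 13 → i++
[i=4,j=4] A[i]=25>B[j]=13 take 13 → j++
[i=4,j=5] A[i]=25>B[j]=14 take 14 → j++
[i=4,j=6] A[i]=25>B[j]=15 take 15 → j++
[i=4,j=7] A[i]=25>B[j]=17 take 17 → j++
[i=4,j=8] A[i]=25>B[j]=24 take 24 → j++
[i=4,j=9] A[i]=25<=B[j]=34 take 25 → i++
[i=5,j=9] A[i]=29<=B[j]=34 take 29 → i++
[i=6,j=9] A[i]=34<=B[j]=34 take 34 → i++
[i=7,j=9] A done, take B[j]=34 → j++
[i=7,j=10] A done, take B[j]=38 → j++

merged[9] = 14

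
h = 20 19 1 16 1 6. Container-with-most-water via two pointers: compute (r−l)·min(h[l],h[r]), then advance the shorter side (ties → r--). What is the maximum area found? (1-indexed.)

l=1 r=6: min(20,6)*5=30 best=30 *, r--
l=1 r=5: min(20,1)*4=4 best=30, r--
l=1 r=4: min(20,16)*3=48 best=48 *, r--
l=1 r=3: min(20,1)*2=2 best=48, r--
l=1 r=2: min(20,19)*1=19 best=48, r--

max area = 48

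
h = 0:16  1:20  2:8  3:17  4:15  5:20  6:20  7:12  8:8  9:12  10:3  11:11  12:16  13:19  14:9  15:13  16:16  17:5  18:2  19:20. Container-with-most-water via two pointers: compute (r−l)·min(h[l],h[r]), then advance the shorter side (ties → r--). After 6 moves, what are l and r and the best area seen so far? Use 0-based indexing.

l=0 r=19: min(16,20)*19=304 best=304 *, l++
l=1 r=19: min(20,20)*18=360 best=360 *, r--
l=1 r=18: min(20,2)*17=34 best=360, r--
l=1 r=17: min(20,5)*16=80 best=360, r--
l=1 r=16: min(20,16)*15=240 best=360, r--
l=1 r=15: min(20,13)*14=182 best=360, r--

l=1, r=14, best area=360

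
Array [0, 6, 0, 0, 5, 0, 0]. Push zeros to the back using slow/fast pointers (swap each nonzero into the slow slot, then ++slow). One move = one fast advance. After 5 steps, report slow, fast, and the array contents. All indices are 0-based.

slow=2, fast=5, a=[6, 5, 0, 0, 0, 0, 0]

slow=0 fast=0: a[fast]=0, fast++
slow=0 fast=1: a[fast]=6≠0 swap→a[0]=6, slow++,fast++
slow=1 fast=2: a[fast]=0, fast++
slow=1 fast=3: a[fast]=0, fast++
slow=1 fast=4: a[fast]=5≠0 swap→a[1]=5, slow++,fast++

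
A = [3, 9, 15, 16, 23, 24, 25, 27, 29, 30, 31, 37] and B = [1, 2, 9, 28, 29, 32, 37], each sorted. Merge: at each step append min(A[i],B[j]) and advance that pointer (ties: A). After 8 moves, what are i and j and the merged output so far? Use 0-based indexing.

i=5, j=3, merged so far=[1, 2, 3, 9, 9, 15, 16, 23]

[i=0,j=0] A[i]=3>B[j]=1 take 1 → j++
[i=0,j=1] A[i]=3>B[j]=2 take 2 → j++
[i=0,j=2] A[i]=3<=B[j]=9 take 3 → i++
[i=1,j=2] A[i]=9<=B[j]=9 take 9 → i++
[i=2,j=2] A[i]=15>B[j]=9 take 9 → j++
[i=2,j=3] A[i]=15<=B[j]=28 take 15 → i++
[i=3,j=3] A[i]=16<=B[j]=28 take 16 → i++
[i=4,j=3] A[i]=23<=B[j]=28 take 23 → i++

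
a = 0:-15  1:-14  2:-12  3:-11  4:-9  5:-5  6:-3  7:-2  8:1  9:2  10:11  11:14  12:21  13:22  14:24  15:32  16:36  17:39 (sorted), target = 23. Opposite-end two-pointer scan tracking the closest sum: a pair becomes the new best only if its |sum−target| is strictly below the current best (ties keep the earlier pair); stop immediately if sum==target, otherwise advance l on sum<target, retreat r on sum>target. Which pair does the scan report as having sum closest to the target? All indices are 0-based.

pair (-9, 32) with sum 23 (|Δ|=0)

l=0 r=17: -15+39=24 d=1 *, r--
l=0 r=16: -15+36=21 d=2, l++
l=1 r=16: -14+36=22 d=1, l++
l=2 r=16: -12+36=24 d=1, r--
l=2 r=15: -12+32=20 d=3, l++
l=3 r=15: -11+32=21 d=2, l++
l=4 r=15: -9+32=23 d=0 *, stop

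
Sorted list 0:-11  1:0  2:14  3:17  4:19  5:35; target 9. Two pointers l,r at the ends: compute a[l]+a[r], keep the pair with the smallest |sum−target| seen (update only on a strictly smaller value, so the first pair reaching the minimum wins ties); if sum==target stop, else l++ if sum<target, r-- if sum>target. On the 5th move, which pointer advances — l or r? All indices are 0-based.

l=0 r=5: -11+35=24 d=15 *, r--
l=0 r=4: -11+19=8 d=1 *, l++
l=1 r=4: 0+19=19 d=10, r--
l=1 r=3: 0+17=17 d=8, r--
l=1 r=2: 0+14=14 d=5, r--

r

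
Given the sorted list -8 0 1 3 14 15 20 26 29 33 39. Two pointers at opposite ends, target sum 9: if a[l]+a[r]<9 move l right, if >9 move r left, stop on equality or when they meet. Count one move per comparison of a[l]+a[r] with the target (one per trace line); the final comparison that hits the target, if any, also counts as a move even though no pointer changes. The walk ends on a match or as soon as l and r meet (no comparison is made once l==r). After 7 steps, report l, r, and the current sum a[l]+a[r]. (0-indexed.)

l=1, r=4, sum=14

l=0 r=10: -8+39=31 >9, r--
l=0 r=9: -8+33=25 >9, r--
l=0 r=8: -8+29=21 >9, r--
l=0 r=7: -8+26=18 >9, r--
l=0 r=6: -8+20=12 >9, r--
l=0 r=5: -8+15=7 <9, l++
l=1 r=5: 0+15=15 >9, r--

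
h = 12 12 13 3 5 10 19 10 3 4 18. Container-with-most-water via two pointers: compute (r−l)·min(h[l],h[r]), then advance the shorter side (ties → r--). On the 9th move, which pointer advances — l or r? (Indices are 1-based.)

r

l=1 r=11: min(12,18)*10=120 best=120 *, l++
l=2 r=11: min(12,18)*9=108 best=120, l++
l=3 r=11: min(13,18)*8=104 best=120, l++
l=4 r=11: min(3,18)*7=21 best=120, l++
l=5 r=11: min(5,18)*6=30 best=120, l++
l=6 r=11: min(10,18)*5=50 best=120, l++
l=7 r=11: min(19,18)*4=72 best=120, r--
l=7 r=10: min(19,4)*3=12 best=120, r--
l=7 r=9: min(19,3)*2=6 best=120, r--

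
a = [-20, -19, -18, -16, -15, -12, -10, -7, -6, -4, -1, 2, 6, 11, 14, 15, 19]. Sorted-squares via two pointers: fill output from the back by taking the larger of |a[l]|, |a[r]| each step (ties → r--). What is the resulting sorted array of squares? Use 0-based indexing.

[1, 4, 16, 36, 36, 49, 100, 121, 144, 196, 225, 225, 256, 324, 361, 361, 400]

l=0 r=16: |-20|>|19| out[16]=400, l++
l=1 r=16: |-19|<=|19| out[15]=361, r--
l=1 r=15: |-19|>|15| out[14]=361, l++
l=2 r=15: |-18|>|15| out[13]=324, l++
l=3 r=15: |-16|>|15| out[12]=256, l++
l=4 r=15: |-15|<=|15| out[11]=225, r--
l=4 r=14: |-15|>|14| out[10]=225, l++
l=5 r=14: |-12|<=|14| out[9]=196, r--
l=5 r=13: |-12|>|11| out[8]=144, l++
l=6 r=13: |-10|<=|11| out[7]=121, r--
l=6 r=12: |-10|>|6| out[6]=100, l++
l=7 r=12: |-7|>|6| out[5]=49, l++
l=8 r=12: |-6|<=|6| out[4]=36, r--
l=8 r=11: |-6|>|2| out[3]=36, l++
l=9 r=11: |-4|>|2| out[2]=16, l++
l=10 r=11: |-1|<=|2| out[1]=4, r--
l=10 r=10: |-1|<=|-1| out[0]=1, r--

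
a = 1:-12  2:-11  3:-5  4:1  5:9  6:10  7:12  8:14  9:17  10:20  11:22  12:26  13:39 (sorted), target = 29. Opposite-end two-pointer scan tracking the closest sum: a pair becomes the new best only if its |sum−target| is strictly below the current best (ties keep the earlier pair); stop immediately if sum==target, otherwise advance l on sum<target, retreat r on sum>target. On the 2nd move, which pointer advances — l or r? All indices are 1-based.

l=1 r=13: -12+39=27 d=2 *, l++
l=2 r=13: -11+39=28 d=1 *, l++

l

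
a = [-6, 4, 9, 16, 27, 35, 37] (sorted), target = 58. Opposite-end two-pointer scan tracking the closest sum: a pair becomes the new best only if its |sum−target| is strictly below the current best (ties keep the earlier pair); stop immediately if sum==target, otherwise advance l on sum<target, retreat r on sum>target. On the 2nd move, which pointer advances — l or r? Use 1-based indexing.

l=1 r=7: -6+37=31 d=27 *, l++
l=2 r=7: 4+37=41 d=17 *, l++

l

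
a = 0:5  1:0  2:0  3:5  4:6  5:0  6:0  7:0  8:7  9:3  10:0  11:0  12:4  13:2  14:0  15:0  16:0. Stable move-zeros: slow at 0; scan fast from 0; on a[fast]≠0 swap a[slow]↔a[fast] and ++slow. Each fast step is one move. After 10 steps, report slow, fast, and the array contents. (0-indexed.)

(s=0,f=0) a[fast]=5≠0 swap→a[0]=5 → slow++,fast++
(s=1,f=1) a[fast]=0 → fast++
(s=1,f=2) a[fast]=0 → fast++
(s=1,f=3) a[fast]=5≠0 swap→a[1]=5 → slow++,fast++
(s=2,f=4) a[fast]=6≠0 swap→a[2]=6 → slow++,fast++
(s=3,f=5) a[fast]=0 → fast++
(s=3,f=6) a[fast]=0 → fast++
(s=3,f=7) a[fast]=0 → fast++
(s=3,f=8) a[fast]=7≠0 swap→a[3]=7 → slow++,fast++
(s=4,f=9) a[fast]=3≠0 swap→a[4]=3 → slow++,fast++

slow=5, fast=10, a=[5, 5, 6, 7, 3, 0, 0, 0, 0, 0, 0, 0, 4, 2, 0, 0, 0]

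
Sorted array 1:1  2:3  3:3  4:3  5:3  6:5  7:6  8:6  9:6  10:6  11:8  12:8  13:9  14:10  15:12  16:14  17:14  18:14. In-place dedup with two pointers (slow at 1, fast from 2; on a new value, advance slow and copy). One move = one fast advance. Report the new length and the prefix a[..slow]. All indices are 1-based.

(s=1,f=2) a[fast]=3≠a[slow]=1 write a[2]=3 → slow++,fast++
(s=2,f=3) a[fast]=3=a[slow] dup → fast++
(s=2,f=4) a[fast]=3=a[slow] dup → fast++
(s=2,f=5) a[fast]=3=a[slow] dup → fast++
(s=2,f=6) a[fast]=5≠a[slow]=3 write a[3]=5 → slow++,fast++
(s=3,f=7) a[fast]=6≠a[slow]=5 write a[4]=6 → slow++,fast++
(s=4,f=8) a[fast]=6=a[slow] dup → fast++
(s=4,f=9) a[fast]=6=a[slow] dup → fast++
(s=4,f=10) a[fast]=6=a[slow] dup → fast++
(s=4,f=11) a[fast]=8≠a[slow]=6 write a[5]=8 → slow++,fast++
(s=5,f=12) a[fast]=8=a[slow] dup → fast++
(s=5,f=13) a[fast]=9≠a[slow]=8 write a[6]=9 → slow++,fast++
(s=6,f=14) a[fast]=10≠a[slow]=9 write a[7]=10 → slow++,fast++
(s=7,f=15) a[fast]=12≠a[slow]=10 write a[8]=12 → slow++,fast++
(s=8,f=16) a[fast]=14≠a[slow]=12 write a[9]=14 → slow++,fast++
(s=9,f=17) a[fast]=14=a[slow] dup → fast++
(s=9,f=18) a[fast]=14=a[slow] dup → fast++

length 9; prefix = [1, 3, 5, 6, 8, 9, 10, 12, 14]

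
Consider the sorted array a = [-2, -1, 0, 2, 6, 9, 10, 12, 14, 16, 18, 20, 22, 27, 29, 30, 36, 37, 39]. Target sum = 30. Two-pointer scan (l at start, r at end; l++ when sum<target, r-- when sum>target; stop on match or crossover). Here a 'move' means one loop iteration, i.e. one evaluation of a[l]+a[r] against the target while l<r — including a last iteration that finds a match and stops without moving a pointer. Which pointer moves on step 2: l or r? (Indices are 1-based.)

r

l=1 r=19: -2+39=37 >30, r--
l=1 r=18: -2+37=35 >30, r--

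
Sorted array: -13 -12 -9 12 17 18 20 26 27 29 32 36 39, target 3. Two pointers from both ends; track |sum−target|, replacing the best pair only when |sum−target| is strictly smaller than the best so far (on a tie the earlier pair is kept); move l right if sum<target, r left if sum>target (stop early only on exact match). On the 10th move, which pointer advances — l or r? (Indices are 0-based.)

[0,12] -13+39=26 d=23 * → r--
[0,11] -13+36=23 d=20 * → r--
[0,10] -13+32=19 d=16 * → r--
[0,9] -13+29=16 d=13 * → r--
[0,8] -13+27=14 d=11 * → r--
[0,7] -13+26=13 d=10 * → r--
[0,6] -13+20=7 d=4 * → r--
[0,5] -13+18=5 d=2 * → r--
[0,4] -13+17=4 d=1 * → r--
[0,3] -13+12=-1 d=4 → l++

l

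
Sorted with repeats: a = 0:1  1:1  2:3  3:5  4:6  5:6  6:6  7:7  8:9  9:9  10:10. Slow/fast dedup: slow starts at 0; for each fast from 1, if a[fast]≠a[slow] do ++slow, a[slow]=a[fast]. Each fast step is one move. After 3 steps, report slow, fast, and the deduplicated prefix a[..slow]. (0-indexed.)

slow=2, fast=4, prefix=[1, 3, 5]

slow=0 fast=1: a[fast]=1=a[slow] dup, fast++
slow=0 fast=2: a[fast]=3≠a[slow]=1 write a[1]=3, slow++,fast++
slow=1 fast=3: a[fast]=5≠a[slow]=3 write a[2]=5, slow++,fast++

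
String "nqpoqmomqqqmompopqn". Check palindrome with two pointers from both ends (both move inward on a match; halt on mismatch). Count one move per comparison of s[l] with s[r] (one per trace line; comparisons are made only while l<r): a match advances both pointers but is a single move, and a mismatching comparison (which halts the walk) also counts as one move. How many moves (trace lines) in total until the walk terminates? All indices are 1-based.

l=1 r=19: 'n'=='n', l++,r--
l=2 r=18: 'q'=='q', l++,r--
l=3 r=17: 'p'=='p', l++,r--
l=4 r=16: 'o'=='o', l++,r--
l=5 r=15: 'q'!='p', stop

5 moves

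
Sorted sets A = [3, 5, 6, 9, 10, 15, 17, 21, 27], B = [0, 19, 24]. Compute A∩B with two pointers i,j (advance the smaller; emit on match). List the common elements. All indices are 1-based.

intersection = []

[i=1,j=1] 3>0 → j++
[i=1,j=2] 3<19 → i++
[i=2,j=2] 5<19 → i++
[i=3,j=2] 6<19 → i++
[i=4,j=2] 9<19 → i++
[i=5,j=2] 10<19 → i++
[i=6,j=2] 15<19 → i++
[i=7,j=2] 17<19 → i++
[i=8,j=2] 21>19 → j++
[i=8,j=3] 21<24 → i++
[i=9,j=3] 27>24 → j++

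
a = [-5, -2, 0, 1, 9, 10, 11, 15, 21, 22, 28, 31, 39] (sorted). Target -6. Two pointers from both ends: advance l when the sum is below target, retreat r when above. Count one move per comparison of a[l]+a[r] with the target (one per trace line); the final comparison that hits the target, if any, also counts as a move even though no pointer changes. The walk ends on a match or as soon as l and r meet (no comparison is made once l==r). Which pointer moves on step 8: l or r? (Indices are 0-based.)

l=0 r=12: -5+39=34 >-6, r--
l=0 r=11: -5+31=26 >-6, r--
l=0 r=10: -5+28=23 >-6, r--
l=0 r=9: -5+22=17 >-6, r--
l=0 r=8: -5+21=16 >-6, r--
l=0 r=7: -5+15=10 >-6, r--
l=0 r=6: -5+11=6 >-6, r--
l=0 r=5: -5+10=5 >-6, r--

r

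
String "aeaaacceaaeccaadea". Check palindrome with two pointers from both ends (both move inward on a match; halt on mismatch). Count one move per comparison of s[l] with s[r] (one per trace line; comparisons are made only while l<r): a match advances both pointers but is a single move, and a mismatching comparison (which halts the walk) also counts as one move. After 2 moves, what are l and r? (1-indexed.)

l=1 r=18: 'a'=='a', l++,r--
l=2 r=17: 'e'=='e', l++,r--

l=3, r=16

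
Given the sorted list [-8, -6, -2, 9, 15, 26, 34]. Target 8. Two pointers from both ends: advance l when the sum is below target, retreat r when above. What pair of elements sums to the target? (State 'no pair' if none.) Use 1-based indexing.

[1,7] -8+34=26 >8 → r--
[1,6] -8+26=18 >8 → r--
[1,5] -8+15=7 <8 → l++
[2,5] -6+15=9 >8 → r--
[2,4] -6+9=3 <8 → l++
[3,4] -2+9=7 <8 → l++

no pair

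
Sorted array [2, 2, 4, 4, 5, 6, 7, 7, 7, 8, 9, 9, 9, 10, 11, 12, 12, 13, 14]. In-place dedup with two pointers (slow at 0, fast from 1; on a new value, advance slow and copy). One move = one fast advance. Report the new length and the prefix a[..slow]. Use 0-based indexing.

length 12; prefix = [2, 4, 5, 6, 7, 8, 9, 10, 11, 12, 13, 14]

slow=0 fast=1: a[fast]=2=a[slow] dup, fast++
slow=0 fast=2: a[fast]=4≠a[slow]=2 write a[1]=4, slow++,fast++
slow=1 fast=3: a[fast]=4=a[slow] dup, fast++
slow=1 fast=4: a[fast]=5≠a[slow]=4 write a[2]=5, slow++,fast++
slow=2 fast=5: a[fast]=6≠a[slow]=5 write a[3]=6, slow++,fast++
slow=3 fast=6: a[fast]=7≠a[slow]=6 write a[4]=7, slow++,fast++
slow=4 fast=7: a[fast]=7=a[slow] dup, fast++
slow=4 fast=8: a[fast]=7=a[slow] dup, fast++
slow=4 fast=9: a[fast]=8≠a[slow]=7 write a[5]=8, slow++,fast++
slow=5 fast=10: a[fast]=9≠a[slow]=8 write a[6]=9, slow++,fast++
slow=6 fast=11: a[fast]=9=a[slow] dup, fast++
slow=6 fast=12: a[fast]=9=a[slow] dup, fast++
slow=6 fast=13: a[fast]=10≠a[slow]=9 write a[7]=10, slow++,fast++
slow=7 fast=14: a[fast]=11≠a[slow]=10 write a[8]=11, slow++,fast++
slow=8 fast=15: a[fast]=12≠a[slow]=11 write a[9]=12, slow++,fast++
slow=9 fast=16: a[fast]=12=a[slow] dup, fast++
slow=9 fast=17: a[fast]=13≠a[slow]=12 write a[10]=13, slow++,fast++
slow=10 fast=18: a[fast]=14≠a[slow]=13 write a[11]=14, slow++,fast++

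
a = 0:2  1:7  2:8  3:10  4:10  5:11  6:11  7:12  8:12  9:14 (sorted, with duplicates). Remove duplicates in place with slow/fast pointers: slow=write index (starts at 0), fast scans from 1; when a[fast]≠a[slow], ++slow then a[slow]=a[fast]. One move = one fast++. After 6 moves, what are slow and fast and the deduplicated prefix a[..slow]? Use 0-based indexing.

slow=4, fast=7, prefix=[2, 7, 8, 10, 11]

(s=0,f=1) a[fast]=7≠a[slow]=2 write a[1]=7 → slow++,fast++
(s=1,f=2) a[fast]=8≠a[slow]=7 write a[2]=8 → slow++,fast++
(s=2,f=3) a[fast]=10≠a[slow]=8 write a[3]=10 → slow++,fast++
(s=3,f=4) a[fast]=10=a[slow] dup → fast++
(s=3,f=5) a[fast]=11≠a[slow]=10 write a[4]=11 → slow++,fast++
(s=4,f=6) a[fast]=11=a[slow] dup → fast++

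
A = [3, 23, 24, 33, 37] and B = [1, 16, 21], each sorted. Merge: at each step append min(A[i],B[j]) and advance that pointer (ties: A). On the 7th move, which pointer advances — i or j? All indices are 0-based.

i

[i=0,j=0] A[i]=3>B[j]=1 take 1 → j++
[i=0,j=1] A[i]=3<=B[j]=16 take 3 → i++
[i=1,j=1] A[i]=23>B[j]=16 take 16 → j++
[i=1,j=2] A[i]=23>B[j]=21 take 21 → j++
[i=1,j=3] B done, take A[i]=23 → i++
[i=2,j=3] B done, take A[i]=24 → i++
[i=3,j=3] B done, take A[i]=33 → i++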